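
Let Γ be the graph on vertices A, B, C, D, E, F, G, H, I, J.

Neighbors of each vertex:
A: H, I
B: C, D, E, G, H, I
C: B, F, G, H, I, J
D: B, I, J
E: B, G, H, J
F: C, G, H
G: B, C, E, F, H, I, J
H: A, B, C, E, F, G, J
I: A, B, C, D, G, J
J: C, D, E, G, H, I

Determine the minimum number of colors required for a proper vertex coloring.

4

C, F, G, H are mutually adjacent (a clique of size 4), so at least 4 colors are needed.
4 colors suffice: color 1 → {A, D, G}; color 2 → {H, I}; color 3 → {C, E}; color 4 → {B, F, J}. No two adjacent vertices share a color.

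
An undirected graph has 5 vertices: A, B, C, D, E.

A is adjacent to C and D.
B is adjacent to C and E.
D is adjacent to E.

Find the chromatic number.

3

The cycle D-E-B-C-A-D has odd length 5, so it cannot be 2-colored; at least 3 colors are needed.
3 colors suffice: color 1 → {A, B}; color 2 → {C, E}; color 3 → {D}. Every edge joins two different colors.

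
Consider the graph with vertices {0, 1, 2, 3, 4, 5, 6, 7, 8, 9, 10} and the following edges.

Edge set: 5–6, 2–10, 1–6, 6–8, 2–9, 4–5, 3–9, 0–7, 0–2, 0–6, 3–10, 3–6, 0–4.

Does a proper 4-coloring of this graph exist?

The chromatic number is 3. The cycle 0-2-9-3-6-0 has odd length 5, so it cannot be 2-colored; at least 3 colors are needed.
3 colors suffice: color a → {2, 4, 6, 7}; color b → {0, 1, 3, 5, 8}; color c → {9, 10}.
Since 4 ≥ 3, a proper 4-coloring certainly exists.

Yes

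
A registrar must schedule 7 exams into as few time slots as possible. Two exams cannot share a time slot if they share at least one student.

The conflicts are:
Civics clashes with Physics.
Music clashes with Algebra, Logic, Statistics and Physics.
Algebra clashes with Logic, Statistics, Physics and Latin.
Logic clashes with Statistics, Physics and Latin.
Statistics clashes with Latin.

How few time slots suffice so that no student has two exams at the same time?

Music, Algebra, Logic, Physics all conflict with each other, so at least 4 time slots are needed.
4 time slots suffice: time slot 1 → {Civics, Logic}; time slot 2 → {Algebra}; time slot 3 → {Statistics, Physics}; time slot 4 → {Music, Latin}. Each listed conflict is separated.

4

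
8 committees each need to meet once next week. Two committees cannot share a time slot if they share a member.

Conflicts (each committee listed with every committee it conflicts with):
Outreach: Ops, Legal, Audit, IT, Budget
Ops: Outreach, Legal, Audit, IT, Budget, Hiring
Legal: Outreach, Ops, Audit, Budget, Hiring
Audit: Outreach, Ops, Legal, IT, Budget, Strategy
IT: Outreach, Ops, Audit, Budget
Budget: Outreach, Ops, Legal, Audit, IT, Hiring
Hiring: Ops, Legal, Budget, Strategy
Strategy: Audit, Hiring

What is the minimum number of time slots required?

5

Outreach, Ops, Audit, IT, Budget pairwise conflict, so at least 5 time slots are needed.
A valid assignment using 5 time slots: Outreach=4, Ops=3, Legal=5, Audit=2, IT=5, Budget=1, Hiring=2, Strategy=1. Each listed conflict is separated.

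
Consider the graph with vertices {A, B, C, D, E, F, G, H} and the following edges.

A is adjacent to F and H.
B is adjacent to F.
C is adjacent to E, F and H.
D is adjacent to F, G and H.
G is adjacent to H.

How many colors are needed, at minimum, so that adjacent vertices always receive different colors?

D, G, H form a triangle, so at least 3 colors are needed.
A valid assignment using 3 colors: A=2, B=2, C=2, D=2, E=1, F=1, G=3, H=1. Each edge has distinct colors on its endpoints.

3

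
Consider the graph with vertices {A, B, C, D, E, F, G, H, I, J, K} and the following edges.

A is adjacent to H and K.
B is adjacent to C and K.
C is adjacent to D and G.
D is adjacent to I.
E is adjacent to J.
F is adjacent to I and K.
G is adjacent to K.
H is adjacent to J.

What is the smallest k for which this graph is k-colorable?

2

B and K are adjacent, so at least 2 colors are needed.
2 colors suffice: color 1 → {C, E, H, I, K}; color 2 → {A, B, D, F, G, J}. Every edge joins two different colors.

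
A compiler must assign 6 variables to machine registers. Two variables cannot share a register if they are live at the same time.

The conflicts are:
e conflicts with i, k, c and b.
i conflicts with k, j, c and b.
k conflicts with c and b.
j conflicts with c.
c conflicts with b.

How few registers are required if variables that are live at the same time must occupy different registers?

5

e, i, k, c, b are mutually in conflict, so at least 5 registers are needed.
5 registers suffice: register 1 → {i}; register 2 → {c}; register 3 → {k, j}; register 4 → {e}; register 5 → {b}. Every pair that conflicts lands in different registers.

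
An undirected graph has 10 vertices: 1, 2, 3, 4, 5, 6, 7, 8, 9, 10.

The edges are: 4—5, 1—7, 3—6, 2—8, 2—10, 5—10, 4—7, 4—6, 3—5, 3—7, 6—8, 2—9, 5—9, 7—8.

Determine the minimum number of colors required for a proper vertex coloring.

2

4 and 6 are adjacent, so at least 2 colors are needed.
2 colors suffice: 1=blue, 2=red, 3=blue, 4=blue, 5=red, 6=red, 7=red, 8=blue, 9=blue, 10=blue. Each edge has distinct colors on its endpoints.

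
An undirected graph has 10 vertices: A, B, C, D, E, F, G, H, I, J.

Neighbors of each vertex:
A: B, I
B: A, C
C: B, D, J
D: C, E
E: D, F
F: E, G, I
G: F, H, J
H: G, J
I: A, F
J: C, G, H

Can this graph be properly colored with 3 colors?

The chromatic number is 3. G, H, J are mutually adjacent, so at least 3 colors are needed.
3 colors suffice: color red → {A, C, E, G}; color blue → {B, D, F, J}; color green → {H, I}.
That is already a proper 3-coloring.

Yes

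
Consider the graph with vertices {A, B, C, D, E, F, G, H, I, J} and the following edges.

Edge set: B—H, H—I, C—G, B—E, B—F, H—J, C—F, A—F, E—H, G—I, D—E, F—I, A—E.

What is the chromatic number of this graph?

B, E, H are pairwise adjacent, so at least 3 colors are needed.
One proper 3-coloring: A=green, B=green, C=blue, D=red, E=blue, F=red, G=red, H=red, I=blue, J=blue. Each edge has distinct colors on its endpoints.

3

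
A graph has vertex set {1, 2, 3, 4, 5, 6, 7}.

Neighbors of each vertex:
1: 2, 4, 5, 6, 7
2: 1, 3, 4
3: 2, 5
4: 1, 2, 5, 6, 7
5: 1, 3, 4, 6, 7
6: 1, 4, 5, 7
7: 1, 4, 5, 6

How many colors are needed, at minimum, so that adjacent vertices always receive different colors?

5

1, 4, 5, 6, 7 form a clique, so at least 5 colors are needed.
5 colors suffice: color a → {1, 3}; color b → {4}; color c → {2, 5}; color d → {6}; color e → {7}. Every edge joins two different colors.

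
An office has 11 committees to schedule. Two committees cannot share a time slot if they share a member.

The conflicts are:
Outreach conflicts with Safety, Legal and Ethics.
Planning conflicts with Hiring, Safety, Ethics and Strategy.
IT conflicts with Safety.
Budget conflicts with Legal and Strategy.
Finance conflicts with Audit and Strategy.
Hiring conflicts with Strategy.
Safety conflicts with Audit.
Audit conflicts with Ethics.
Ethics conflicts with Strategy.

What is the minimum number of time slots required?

Planning, Ethics, Strategy are mutually in conflict, so at least 3 time slots are needed.
3 time slots suffice: time slot 1 → {Safety, Legal, Strategy}; time slot 2 → {IT, Budget, Finance, Hiring, Ethics}; time slot 3 → {Outreach, Planning, Audit}. Each listed conflict is separated.

3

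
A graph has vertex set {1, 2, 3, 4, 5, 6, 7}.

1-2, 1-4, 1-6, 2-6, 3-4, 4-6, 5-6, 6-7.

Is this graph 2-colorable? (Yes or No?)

1, 4, 6 are mutually adjacent, so at least 3 colors are needed.
So 2 colors are not enough.

No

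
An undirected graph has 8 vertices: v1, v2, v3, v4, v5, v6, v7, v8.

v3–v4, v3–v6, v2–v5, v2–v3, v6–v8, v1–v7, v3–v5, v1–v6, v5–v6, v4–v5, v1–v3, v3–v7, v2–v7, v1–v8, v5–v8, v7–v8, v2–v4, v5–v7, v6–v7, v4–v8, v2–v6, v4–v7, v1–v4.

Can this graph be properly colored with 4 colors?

No

v2, v3, v4, v5, v7 are pairwise adjacent (a clique of size 5), so at least 5 colors are needed.
So 4 colors are not enough.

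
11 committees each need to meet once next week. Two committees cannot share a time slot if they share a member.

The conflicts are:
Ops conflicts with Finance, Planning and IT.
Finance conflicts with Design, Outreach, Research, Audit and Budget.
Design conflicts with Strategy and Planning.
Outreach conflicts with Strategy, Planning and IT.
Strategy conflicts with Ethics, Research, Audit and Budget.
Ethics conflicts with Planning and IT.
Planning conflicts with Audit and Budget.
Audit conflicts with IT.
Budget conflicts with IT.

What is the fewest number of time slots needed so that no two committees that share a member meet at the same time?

Ops and Planning conflict, so at least 2 time slots are needed.
2 time slots suffice: Ops=2, Finance=1, Design=2, Outreach=2, Strategy=1, Ethics=2, Research=2, Planning=1, Audit=2, Budget=2, IT=1. Each listed conflict is separated.

2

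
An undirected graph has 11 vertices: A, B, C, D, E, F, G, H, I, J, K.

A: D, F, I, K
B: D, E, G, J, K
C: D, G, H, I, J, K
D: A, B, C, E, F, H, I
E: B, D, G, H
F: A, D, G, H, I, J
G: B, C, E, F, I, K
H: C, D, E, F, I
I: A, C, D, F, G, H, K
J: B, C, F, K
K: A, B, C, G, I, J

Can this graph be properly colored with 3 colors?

No

C, G, I, K are pairwise adjacent (a clique of size 4), so at least 4 colors are needed.
So 3 colors are not enough.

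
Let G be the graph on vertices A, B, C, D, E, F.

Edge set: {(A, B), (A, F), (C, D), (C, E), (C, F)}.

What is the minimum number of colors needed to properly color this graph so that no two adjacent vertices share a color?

C and E are adjacent, so at least 2 colors are needed.
One proper 2-coloring: A=red, B=blue, C=red, D=blue, E=blue, F=blue. Each edge has distinct colors on its endpoints.

2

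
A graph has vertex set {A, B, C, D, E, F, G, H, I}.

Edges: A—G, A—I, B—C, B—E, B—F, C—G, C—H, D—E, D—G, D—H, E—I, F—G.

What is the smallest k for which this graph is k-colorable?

The cycle B-F-G-D-E-B has odd length 5, so it cannot be 2-colored; at least 3 colors are needed.
3 colors suffice: color red → {E, G, H}; color blue → {A, B, D}; color green → {C, F, I}. Each edge has distinct colors on its endpoints.

3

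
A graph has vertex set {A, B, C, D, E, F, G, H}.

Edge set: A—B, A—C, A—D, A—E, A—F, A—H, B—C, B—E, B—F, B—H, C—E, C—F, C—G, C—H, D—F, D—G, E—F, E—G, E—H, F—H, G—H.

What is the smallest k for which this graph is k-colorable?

A, B, C, E, F, H are mutually adjacent (a clique of size 6), so at least 6 colors are needed.
6 colors suffice: color 1 → {D, H}; color 2 → {A, G}; color 3 → {F}; color 4 → {E}; color 5 → {C}; color 6 → {B}. Every edge joins two different colors.

6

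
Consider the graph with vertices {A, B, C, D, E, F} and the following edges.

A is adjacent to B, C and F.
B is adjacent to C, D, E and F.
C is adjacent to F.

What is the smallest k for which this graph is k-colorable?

A, B, C, F are mutually adjacent (a clique of size 4), so at least 4 colors are needed.
4 colors suffice: color 1 → {B}; color 2 → {A, D, E}; color 3 → {C}; color 4 → {F}. No two adjacent vertices share a color.

4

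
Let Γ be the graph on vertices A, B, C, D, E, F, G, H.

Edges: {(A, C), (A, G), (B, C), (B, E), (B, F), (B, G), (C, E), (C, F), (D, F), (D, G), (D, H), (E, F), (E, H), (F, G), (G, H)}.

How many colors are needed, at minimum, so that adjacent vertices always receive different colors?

4

B, C, E, F are mutually adjacent (a clique of size 4), so at least 4 colors are needed.
4 colors suffice: A=red, B=green, C=blue, D=green, E=yellow, F=red, G=blue, H=red. Every edge joins two different colors.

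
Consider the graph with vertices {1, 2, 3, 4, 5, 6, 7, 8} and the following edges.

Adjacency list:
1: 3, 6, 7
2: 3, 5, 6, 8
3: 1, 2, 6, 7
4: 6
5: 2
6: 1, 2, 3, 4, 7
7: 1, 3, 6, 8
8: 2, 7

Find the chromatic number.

4

1, 3, 6, 7 form a clique, so at least 4 colors are needed.
A valid assignment using 4 colors: 1=yellow, 2=blue, 3=green, 4=blue, 5=red, 6=red, 7=blue, 8=red. No two adjacent vertices share a color.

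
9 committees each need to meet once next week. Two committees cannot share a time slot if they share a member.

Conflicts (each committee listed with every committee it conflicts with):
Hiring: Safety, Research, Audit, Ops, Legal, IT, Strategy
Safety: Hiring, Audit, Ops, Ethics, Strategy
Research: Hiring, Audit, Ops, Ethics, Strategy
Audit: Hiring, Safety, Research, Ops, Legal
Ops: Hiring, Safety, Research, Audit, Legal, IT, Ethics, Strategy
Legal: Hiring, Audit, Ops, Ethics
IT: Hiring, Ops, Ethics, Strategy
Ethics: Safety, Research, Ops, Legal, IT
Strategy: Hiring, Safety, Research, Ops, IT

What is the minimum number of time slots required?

4

Hiring, Research, Audit, Ops pairwise conflict, so at least 4 time slots are needed.
A valid assignment using 4 time slots: Hiring=2, Safety=3, Research=3, Audit=4, Ops=1, Legal=3, IT=3, Ethics=2, Strategy=4. No two conflicting committees share a time slot.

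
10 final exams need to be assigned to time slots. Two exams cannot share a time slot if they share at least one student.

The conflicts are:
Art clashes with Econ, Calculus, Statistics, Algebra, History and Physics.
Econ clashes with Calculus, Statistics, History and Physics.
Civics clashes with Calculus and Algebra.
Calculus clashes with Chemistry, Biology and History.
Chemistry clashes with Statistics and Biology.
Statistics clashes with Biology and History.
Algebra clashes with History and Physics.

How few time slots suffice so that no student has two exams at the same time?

4

Art, Econ, Calculus, History all conflict with each other, so at least 4 time slots are needed.
4 time slots suffice: time slot 1 → {Art, Civics, Chemistry}; time slot 2 → {Calculus, Statistics, Algebra}; time slot 3 → {Econ, Biology}; time slot 4 → {History, Physics}. Every pair that conflicts lands in different time slots.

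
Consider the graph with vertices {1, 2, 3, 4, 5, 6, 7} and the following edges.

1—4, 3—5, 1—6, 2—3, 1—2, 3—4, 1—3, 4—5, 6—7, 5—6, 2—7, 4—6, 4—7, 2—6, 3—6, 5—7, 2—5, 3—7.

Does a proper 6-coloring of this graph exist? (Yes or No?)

Yes

The chromatic number is 5. 3, 4, 5, 6, 7 are pairwise adjacent (a clique of size 5), so at least 5 colors are needed.
5 colors suffice: 1=green, 2=yellow, 3=red, 4=yellow, 5=purple, 6=blue, 7=green.
Since 6 ≥ 5, a proper 6-coloring certainly exists.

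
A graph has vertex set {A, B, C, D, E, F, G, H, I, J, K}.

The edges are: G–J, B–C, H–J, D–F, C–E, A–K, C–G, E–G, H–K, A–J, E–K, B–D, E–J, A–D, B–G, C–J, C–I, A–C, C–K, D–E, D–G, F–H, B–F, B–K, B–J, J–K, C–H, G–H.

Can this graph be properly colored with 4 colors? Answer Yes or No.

Yes

The chromatic number is 4. A, C, J, K are mutually adjacent (a clique of size 4), so at least 4 colors are needed.
One proper 4-coloring: A=yellow, B=yellow, C=red, D=red, E=yellow, F=blue, G=green, H=yellow, I=blue, J=blue, K=green.
That is already a proper 4-coloring.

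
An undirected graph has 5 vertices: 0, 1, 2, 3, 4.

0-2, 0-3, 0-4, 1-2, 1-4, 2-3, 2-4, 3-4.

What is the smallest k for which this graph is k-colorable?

4

0, 2, 3, 4 form a clique, so at least 4 colors are needed.
4 colors suffice: color red → {4}; color blue → {2}; color green → {1, 3}; color yellow → {0}. No two adjacent vertices share a color.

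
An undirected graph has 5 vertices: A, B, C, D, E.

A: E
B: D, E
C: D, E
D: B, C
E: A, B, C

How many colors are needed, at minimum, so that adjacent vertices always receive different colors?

2

A and E are adjacent, so at least 2 colors are needed.
2 colors suffice: A=blue, B=blue, C=blue, D=red, E=red. No two adjacent vertices share a color.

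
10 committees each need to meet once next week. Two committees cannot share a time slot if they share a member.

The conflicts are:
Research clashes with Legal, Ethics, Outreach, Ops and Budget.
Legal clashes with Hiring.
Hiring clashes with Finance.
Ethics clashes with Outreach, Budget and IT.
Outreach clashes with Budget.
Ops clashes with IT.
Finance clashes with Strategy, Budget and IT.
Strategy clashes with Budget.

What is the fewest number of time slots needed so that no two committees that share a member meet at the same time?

4

Research, Ethics, Outreach, Budget are mutually in conflict, so at least 4 time slots are needed.
4 time slots suffice: Research=2, Legal=3, Hiring=1, Ethics=3, Outreach=4, Ops=3, Finance=2, Strategy=3, Budget=1, IT=1. Every pair that conflicts lands in different time slots.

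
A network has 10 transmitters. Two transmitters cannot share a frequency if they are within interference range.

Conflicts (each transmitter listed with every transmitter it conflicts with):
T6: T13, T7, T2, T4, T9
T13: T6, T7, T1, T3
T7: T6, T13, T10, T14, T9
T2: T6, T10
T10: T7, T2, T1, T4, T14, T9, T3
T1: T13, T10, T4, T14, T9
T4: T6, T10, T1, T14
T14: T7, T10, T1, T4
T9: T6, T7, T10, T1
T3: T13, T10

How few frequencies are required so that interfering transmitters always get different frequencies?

T10, T1, T4, T14 are mutually in conflict, so at least 4 frequencies are needed.
4 frequencies suffice: T6=1, T13=3, T7=2, T2=2, T10=1, T1=2, T4=3, T14=4, T9=3, T3=2. Each listed conflict is separated.

4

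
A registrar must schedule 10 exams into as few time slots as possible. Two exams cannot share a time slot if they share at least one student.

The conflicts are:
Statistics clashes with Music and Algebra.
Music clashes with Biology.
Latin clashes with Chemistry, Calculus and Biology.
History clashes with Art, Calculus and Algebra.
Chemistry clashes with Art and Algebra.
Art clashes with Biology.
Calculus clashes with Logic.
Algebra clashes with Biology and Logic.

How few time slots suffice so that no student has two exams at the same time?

The cycle Calculus-Logic-Algebra-Chemistry-Latin-Calculus has odd length 5, so it cannot be 2-colored; at least 3 time slots are needed.
3 time slots suffice: time slot 1 → {Music, Art, Calculus, Algebra}; time slot 2 → {Statistics, History, Chemistry, Biology, Logic}; time slot 3 → {Latin}. Every pair that conflicts lands in different time slots.

3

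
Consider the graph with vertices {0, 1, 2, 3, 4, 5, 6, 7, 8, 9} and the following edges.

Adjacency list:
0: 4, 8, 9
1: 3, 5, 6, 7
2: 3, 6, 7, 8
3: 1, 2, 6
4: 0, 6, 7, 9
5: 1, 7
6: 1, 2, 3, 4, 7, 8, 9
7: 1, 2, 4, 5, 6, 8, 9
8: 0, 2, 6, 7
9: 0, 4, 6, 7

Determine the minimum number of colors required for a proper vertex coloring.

4

2, 6, 7, 8 are mutually adjacent (a clique of size 4), so at least 4 colors are needed.
4 colors suffice: color red → {0, 3, 7}; color blue → {5, 6}; color green → {1, 8, 9}; color yellow → {2, 4}. Every edge joins two different colors.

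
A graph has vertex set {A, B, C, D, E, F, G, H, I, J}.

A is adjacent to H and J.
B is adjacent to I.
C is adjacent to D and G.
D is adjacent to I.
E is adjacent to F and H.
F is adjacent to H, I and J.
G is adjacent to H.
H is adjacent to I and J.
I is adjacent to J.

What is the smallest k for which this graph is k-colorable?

F, H, I, J are mutually adjacent (a clique of size 4), so at least 4 colors are needed.
One proper 4-coloring: A=blue, B=red, C=green, D=red, E=blue, F=green, G=blue, H=red, I=blue, J=yellow. Every edge joins two different colors.

4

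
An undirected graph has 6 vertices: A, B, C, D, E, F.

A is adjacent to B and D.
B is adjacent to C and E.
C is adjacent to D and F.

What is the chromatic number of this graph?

2

A and B are adjacent, so at least 2 colors are needed.
A valid assignment using 2 colors: A=2, B=1, C=2, D=1, E=2, F=1. No two adjacent vertices share a color.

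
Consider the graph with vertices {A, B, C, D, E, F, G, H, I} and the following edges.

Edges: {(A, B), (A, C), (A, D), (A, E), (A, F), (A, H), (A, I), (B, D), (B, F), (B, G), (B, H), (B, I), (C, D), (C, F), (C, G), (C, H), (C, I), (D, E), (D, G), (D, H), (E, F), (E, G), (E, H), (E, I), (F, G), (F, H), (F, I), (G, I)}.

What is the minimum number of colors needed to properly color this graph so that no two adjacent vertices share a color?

A, B, D, H are mutually adjacent (a clique of size 4), so at least 4 colors are needed.
4 colors suffice: color red → {D, F}; color blue → {A, G}; color green → {B, C, E}; color yellow → {H, I}. Every edge joins two different colors.

4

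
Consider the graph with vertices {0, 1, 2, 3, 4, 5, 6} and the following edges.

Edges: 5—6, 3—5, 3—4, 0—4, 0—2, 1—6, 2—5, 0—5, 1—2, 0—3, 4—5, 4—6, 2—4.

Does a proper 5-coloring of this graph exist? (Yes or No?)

The chromatic number is 4. 0, 3, 4, 5 form a clique, so at least 4 colors are needed.
4 colors suffice: color red → {1, 4}; color blue → {5}; color green → {0, 6}; color yellow → {2, 3}.
Since 5 ≥ 4, a proper 5-coloring certainly exists.

Yes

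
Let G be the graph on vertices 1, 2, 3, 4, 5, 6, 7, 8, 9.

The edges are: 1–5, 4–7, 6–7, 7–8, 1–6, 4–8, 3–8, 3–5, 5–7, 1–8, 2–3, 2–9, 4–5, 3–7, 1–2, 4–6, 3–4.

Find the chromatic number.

4

3, 4, 7, 8 are mutually adjacent (a clique of size 4), so at least 4 colors are needed.
A valid assignment using 4 colors: 1=red, 2=green, 3=blue, 4=green, 5=yellow, 6=blue, 7=red, 8=yellow, 9=red. Every edge joins two different colors.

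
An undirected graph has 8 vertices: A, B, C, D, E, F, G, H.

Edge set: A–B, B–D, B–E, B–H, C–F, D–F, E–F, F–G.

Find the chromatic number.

B and H are adjacent, so at least 2 colors are needed.
One proper 2-coloring: A=2, B=1, C=2, D=2, E=2, F=1, G=2, H=2. Each edge has distinct colors on its endpoints.

2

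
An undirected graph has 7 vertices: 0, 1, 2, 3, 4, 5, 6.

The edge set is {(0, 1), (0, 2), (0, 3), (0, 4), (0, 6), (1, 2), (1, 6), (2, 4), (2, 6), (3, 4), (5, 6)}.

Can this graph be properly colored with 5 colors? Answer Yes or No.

Yes

The chromatic number is 4. 0, 1, 2, 6 form a clique, so at least 4 colors are needed.
One proper 4-coloring: 0=red, 1=yellow, 2=blue, 3=blue, 4=green, 5=red, 6=green.
Since 5 ≥ 4, a proper 5-coloring certainly exists.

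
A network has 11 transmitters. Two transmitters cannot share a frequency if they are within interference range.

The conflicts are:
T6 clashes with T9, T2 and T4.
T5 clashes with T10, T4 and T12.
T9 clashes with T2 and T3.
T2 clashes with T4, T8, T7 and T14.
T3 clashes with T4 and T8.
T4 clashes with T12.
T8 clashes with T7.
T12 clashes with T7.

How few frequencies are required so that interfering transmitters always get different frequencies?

T2, T8, T7 all conflict with each other, so at least 3 frequencies are needed.
Using 3 frequencies: T6=3, T5=3, T10=1, T9=2, T2=1, T3=1, T4=2, T8=2, T12=1, T7=3, T14=2. Each listed conflict is separated.

3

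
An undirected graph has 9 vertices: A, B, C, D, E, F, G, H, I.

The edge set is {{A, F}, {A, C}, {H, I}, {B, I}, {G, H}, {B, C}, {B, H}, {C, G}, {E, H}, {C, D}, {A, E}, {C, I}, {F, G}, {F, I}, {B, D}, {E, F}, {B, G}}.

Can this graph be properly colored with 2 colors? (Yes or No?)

No

A, E, F are pairwise adjacent, so at least 3 colors are needed.
So 2 colors are not enough.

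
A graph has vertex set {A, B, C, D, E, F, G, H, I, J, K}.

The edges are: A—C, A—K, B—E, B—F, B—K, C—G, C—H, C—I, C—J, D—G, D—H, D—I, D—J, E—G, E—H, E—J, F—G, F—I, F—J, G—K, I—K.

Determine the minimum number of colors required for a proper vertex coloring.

2

B and K are adjacent, so at least 2 colors are needed.
One proper 2-coloring: A=1, B=1, C=2, D=2, E=2, F=2, G=1, H=1, I=1, J=1, K=2. Every edge joins two different colors.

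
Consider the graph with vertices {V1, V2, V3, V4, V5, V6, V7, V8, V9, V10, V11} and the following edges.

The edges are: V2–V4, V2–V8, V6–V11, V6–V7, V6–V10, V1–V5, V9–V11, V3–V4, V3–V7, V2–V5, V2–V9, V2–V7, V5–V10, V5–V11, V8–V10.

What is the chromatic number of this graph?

3

The cycle V7-V2-V8-V10-V6-V7 has odd length 5, so it cannot be 2-colored; at least 3 colors are needed.
3 colors suffice: color R → {V1, V2, V3, V6}; color B → {V4, V5, V7, V8, V9}; color G → {V10, V11}. No two adjacent vertices share a color.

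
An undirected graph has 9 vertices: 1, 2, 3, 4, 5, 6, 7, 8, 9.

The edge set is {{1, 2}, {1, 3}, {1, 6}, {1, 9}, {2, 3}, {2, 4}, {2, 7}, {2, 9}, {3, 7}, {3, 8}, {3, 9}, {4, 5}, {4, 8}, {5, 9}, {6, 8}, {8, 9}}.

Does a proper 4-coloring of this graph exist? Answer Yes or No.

The chromatic number is 4. 1, 2, 3, 9 are mutually adjacent (a clique of size 4), so at least 4 colors are needed.
One proper 4-coloring: 1=yellow, 2=blue, 3=red, 4=red, 5=blue, 6=red, 7=green, 8=blue, 9=green.
That is already a proper 4-coloring.

Yes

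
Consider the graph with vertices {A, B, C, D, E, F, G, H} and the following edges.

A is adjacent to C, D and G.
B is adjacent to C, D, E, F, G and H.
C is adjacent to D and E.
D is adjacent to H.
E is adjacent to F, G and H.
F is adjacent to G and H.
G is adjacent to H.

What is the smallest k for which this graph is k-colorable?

B, E, F, G, H are mutually adjacent (a clique of size 5), so at least 5 colors are needed.
5 colors suffice: A=red, B=red, C=green, D=blue, E=blue, F=purple, G=green, H=yellow. Every edge joins two different colors.

5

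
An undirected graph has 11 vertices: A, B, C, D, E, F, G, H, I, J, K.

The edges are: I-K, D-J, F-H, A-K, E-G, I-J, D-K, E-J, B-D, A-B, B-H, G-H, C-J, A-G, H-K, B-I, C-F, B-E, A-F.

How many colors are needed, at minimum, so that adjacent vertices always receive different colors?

I and K are adjacent, so at least 2 colors are needed.
2 colors suffice: color red → {B, F, G, J, K}; color blue → {A, C, D, E, H, I}. Every edge joins two different colors.

2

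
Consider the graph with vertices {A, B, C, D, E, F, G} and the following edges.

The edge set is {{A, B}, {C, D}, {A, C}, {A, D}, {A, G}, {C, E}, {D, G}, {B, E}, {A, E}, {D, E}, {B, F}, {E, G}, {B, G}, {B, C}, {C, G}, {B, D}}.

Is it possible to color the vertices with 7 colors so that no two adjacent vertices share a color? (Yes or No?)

The chromatic number is 6. A, B, C, D, E, G are pairwise adjacent (a clique of size 6), so at least 6 colors are needed.
6 colors suffice: color 1 → {B}; color 2 → {D, F}; color 3 → {C}; color 4 → {G}; color 5 → {A}; color 6 → {E}.
Since 7 ≥ 6, a proper 7-coloring certainly exists.

Yes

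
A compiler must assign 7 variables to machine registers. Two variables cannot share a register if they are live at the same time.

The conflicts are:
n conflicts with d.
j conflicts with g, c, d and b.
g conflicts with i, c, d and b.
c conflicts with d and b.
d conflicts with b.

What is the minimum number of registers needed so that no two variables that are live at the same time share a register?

5

j, g, c, d, b pairwise conflict, so at least 5 registers are needed.
5 registers suffice: n=2, j=3, g=2, i=1, c=4, d=1, b=5. Every pair that conflicts lands in different registers.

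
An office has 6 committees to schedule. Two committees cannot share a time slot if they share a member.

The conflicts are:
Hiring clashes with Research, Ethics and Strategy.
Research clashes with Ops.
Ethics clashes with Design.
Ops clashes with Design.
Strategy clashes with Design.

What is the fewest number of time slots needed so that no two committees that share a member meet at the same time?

The cycle Ops-Design-Strategy-Hiring-Research-Ops has odd length 5, so it cannot be 2-colored; at least 3 time slots are needed.
3 time slots suffice: time slot 1 → {Hiring, Design}; time slot 2 → {Ethics, Ops, Strategy}; time slot 3 → {Research}. No two conflicting committees share a time slot.

3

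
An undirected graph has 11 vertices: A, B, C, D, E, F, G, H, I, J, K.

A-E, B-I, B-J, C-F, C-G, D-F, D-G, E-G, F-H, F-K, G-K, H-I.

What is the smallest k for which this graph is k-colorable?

2

F and K are adjacent, so at least 2 colors are needed.
2 colors suffice: color 1 → {A, F, G, I, J}; color 2 → {B, C, D, E, H, K}. Each edge has distinct colors on its endpoints.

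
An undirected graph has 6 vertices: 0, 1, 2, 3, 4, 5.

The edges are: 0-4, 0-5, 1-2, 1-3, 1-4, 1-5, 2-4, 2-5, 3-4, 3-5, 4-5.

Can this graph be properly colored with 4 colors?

Yes

The chromatic number is 4. 1, 2, 4, 5 are pairwise adjacent (a clique of size 4), so at least 4 colors are needed.
4 colors suffice: color red → {5}; color blue → {4}; color green → {0, 1}; color yellow → {2, 3}.
That is already a proper 4-coloring.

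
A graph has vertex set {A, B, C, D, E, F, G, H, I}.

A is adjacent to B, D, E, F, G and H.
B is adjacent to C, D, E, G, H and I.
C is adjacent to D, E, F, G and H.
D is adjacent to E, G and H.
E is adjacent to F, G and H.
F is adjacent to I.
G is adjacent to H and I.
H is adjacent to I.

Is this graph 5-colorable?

B, C, D, E, G, H are pairwise adjacent (a clique of size 6), so at least 6 colors are needed.
So 5 colors are not enough.

No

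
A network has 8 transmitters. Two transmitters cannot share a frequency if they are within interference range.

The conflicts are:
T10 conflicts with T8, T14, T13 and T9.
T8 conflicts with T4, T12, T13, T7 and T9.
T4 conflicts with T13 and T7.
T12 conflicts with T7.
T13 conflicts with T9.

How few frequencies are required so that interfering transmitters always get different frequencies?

4

T10, T8, T13, T9 all conflict with each other, so at least 4 frequencies are needed.
4 frequencies suffice: frequency 1 → {T8, T14}; frequency 2 → {T10, T7}; frequency 3 → {T12, T13}; frequency 4 → {T4, T9}. No two conflicting transmitters share a frequency.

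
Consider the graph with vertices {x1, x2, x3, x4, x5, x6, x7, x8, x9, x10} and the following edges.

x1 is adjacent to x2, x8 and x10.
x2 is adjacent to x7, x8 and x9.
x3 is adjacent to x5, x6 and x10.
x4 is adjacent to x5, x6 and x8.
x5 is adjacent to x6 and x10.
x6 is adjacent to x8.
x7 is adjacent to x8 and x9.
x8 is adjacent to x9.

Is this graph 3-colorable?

x2, x7, x8, x9 form a clique, so at least 4 colors are needed.
So 3 colors are not enough.

No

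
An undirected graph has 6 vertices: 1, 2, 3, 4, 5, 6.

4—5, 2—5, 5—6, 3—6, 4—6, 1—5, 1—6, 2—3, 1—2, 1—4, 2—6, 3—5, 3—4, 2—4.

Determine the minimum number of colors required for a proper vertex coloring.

2, 3, 4, 5, 6 form a clique, so at least 5 colors are needed.
A valid assignment using 5 colors: 1=e, 2=a, 3=e, 4=d, 5=c, 6=b. Every edge joins two different colors.

5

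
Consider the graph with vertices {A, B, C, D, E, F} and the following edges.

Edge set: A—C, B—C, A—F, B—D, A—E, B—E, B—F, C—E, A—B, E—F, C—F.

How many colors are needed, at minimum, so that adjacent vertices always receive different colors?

A, B, C, E, F are pairwise adjacent (a clique of size 5), so at least 5 colors are needed.
5 colors suffice: color red → {B}; color blue → {C, D}; color green → {F}; color yellow → {A}; color purple → {E}. Each edge has distinct colors on its endpoints.

5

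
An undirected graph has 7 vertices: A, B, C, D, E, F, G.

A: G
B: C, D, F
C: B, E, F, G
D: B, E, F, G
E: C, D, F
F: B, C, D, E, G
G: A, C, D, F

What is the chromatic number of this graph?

C, E, F are pairwise adjacent, so at least 3 colors are needed.
One proper 3-coloring: A=1, B=3, C=2, D=2, E=3, F=1, G=3. Each edge has distinct colors on its endpoints.

3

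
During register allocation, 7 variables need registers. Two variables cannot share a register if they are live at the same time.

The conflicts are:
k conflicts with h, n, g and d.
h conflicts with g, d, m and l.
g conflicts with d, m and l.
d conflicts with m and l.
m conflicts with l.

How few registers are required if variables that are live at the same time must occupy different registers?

5

h, g, d, m, l pairwise conflict, so at least 5 registers are needed.
5 registers suffice: register 1 → {n, d}; register 2 → {g}; register 3 → {h}; register 4 → {k, l}; register 5 → {m}. Every pair that conflicts lands in different registers.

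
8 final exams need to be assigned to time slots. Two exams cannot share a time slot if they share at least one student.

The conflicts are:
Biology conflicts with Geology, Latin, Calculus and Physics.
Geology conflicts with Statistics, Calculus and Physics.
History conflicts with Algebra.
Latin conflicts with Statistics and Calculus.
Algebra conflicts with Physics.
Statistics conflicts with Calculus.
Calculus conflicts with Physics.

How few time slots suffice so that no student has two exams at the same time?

4

Biology, Geology, Calculus, Physics are mutually in conflict, so at least 4 time slots are needed.
4 time slots suffice: time slot 1 → {Algebra, Calculus}; time slot 2 → {History, Statistics, Physics}; time slot 3 → {Biology}; time slot 4 → {Geology, Latin}. No two conflicting exams share a time slot.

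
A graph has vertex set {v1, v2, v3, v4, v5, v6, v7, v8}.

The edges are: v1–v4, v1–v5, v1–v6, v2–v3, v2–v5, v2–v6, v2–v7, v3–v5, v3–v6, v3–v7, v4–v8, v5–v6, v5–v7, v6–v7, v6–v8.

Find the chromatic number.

v2, v3, v5, v6, v7 are pairwise adjacent (a clique of size 5), so at least 5 colors are needed.
A valid assignment using 5 colors: v1=3, v2=5, v3=3, v4=1, v5=2, v6=1, v7=4, v8=2. Each edge has distinct colors on its endpoints.

5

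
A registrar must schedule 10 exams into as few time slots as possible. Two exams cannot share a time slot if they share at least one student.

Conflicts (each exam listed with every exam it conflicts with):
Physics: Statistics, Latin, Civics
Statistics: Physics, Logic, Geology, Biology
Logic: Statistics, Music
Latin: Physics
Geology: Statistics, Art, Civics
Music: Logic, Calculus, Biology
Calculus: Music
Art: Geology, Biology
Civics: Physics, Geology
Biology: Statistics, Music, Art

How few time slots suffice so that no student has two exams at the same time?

2

Logic and Music conflict, so at least 2 time slots are needed.
A valid assignment using 2 time slots: Physics=2, Statistics=1, Logic=2, Latin=1, Geology=2, Music=1, Calculus=2, Art=1, Civics=1, Biology=2. Every pair that conflicts lands in different time slots.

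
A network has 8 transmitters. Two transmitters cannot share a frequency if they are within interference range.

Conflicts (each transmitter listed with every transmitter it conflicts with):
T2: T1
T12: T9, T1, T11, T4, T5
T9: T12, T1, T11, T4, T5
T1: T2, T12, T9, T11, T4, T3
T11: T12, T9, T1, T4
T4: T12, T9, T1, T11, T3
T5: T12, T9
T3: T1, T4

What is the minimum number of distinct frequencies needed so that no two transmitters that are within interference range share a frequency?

5

T12, T9, T1, T11, T4 pairwise conflict, so at least 5 frequencies are needed.
Using 5 frequencies: T2=2, T12=2, T9=4, T1=1, T11=5, T4=3, T5=1, T3=2. Each listed conflict is separated.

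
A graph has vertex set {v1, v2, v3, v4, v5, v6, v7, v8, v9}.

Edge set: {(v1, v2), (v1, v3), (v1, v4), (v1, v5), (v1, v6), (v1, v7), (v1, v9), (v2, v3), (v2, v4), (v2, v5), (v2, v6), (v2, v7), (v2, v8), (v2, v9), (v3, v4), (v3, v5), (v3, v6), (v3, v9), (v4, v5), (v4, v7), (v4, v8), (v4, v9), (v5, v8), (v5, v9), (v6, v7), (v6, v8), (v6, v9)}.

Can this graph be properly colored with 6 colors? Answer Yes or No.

Yes

The chromatic number is 6. v1, v2, v3, v4, v5, v9 form a clique, so at least 6 colors are needed.
6 colors suffice: v1=3, v2=1, v3=6, v4=2, v5=5, v6=2, v7=4, v8=3, v9=4.
That is already a proper 6-coloring.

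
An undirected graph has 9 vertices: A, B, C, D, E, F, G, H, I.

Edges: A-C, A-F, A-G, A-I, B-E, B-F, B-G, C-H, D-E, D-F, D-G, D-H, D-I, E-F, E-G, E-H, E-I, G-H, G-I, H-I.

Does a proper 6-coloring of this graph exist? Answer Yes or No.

The chromatic number is 5. D, E, G, H, I are mutually adjacent (a clique of size 5), so at least 5 colors are needed.
A valid assignment using 5 colors: A=blue, B=green, C=red, D=yellow, E=blue, F=red, G=red, H=purple, I=green.
Since 6 ≥ 5, a proper 6-coloring certainly exists.

Yes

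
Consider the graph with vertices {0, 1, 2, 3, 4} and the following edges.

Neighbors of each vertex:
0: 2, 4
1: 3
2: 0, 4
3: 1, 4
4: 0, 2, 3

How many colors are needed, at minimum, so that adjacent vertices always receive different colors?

0, 2, 4 are pairwise adjacent, so at least 3 colors are needed.
3 colors suffice: 0=c, 1=a, 2=b, 3=b, 4=a. No two adjacent vertices share a color.

3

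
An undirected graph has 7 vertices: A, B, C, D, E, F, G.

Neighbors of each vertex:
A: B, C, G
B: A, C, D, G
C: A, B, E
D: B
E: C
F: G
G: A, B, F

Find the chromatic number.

A, B, C are mutually adjacent, so at least 3 colors are needed.
One proper 3-coloring: A=2, B=1, C=3, D=2, E=1, F=1, G=3. Each edge has distinct colors on its endpoints.

3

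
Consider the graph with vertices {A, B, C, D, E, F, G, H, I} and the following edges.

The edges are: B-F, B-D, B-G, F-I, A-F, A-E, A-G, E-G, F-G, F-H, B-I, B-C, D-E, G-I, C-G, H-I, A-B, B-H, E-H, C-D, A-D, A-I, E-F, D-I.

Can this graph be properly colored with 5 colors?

Yes

The chromatic number is 5. A, B, F, G, I are pairwise adjacent (a clique of size 5), so at least 5 colors are needed.
5 colors suffice: A=4, B=1, C=2, D=3, E=1, F=5, G=3, H=3, I=2.
That is already a proper 5-coloring.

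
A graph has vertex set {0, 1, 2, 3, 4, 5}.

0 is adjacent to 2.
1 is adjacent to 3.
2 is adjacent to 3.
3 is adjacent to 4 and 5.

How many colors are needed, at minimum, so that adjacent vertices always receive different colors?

1 and 3 are adjacent, so at least 2 colors are needed.
2 colors suffice: color red → {0, 3}; color blue → {1, 2, 4, 5}. Every edge joins two different colors.

2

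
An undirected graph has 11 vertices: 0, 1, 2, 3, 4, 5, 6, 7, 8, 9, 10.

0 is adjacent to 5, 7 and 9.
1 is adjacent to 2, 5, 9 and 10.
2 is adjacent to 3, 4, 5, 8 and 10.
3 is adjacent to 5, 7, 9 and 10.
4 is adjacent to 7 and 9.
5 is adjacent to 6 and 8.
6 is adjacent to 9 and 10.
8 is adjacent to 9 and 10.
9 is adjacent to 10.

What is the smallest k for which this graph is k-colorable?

3

1, 9, 10 are pairwise adjacent, so at least 3 colors are needed.
3 colors suffice: 0=green, 1=green, 2=red, 3=green, 4=blue, 5=blue, 6=green, 7=red, 8=green, 9=red, 10=blue. Each edge has distinct colors on its endpoints.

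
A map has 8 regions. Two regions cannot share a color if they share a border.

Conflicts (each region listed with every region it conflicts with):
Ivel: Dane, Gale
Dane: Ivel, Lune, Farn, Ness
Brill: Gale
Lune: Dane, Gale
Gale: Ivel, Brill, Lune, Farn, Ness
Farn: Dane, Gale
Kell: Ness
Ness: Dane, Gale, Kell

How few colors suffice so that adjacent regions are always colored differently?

Kell and Ness conflict, so at least 2 colors are needed.
2 colors suffice: color 1 → {Dane, Gale, Kell}; color 2 → {Ivel, Brill, Lune, Farn, Ness}. Each listed conflict is separated.

2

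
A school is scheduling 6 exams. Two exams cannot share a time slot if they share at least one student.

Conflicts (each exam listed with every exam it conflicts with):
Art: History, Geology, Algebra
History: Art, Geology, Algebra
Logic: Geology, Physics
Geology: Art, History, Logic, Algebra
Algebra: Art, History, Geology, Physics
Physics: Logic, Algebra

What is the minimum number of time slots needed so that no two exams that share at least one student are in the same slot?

4

Art, History, Geology, Algebra all conflict with each other, so at least 4 time slots are needed.
4 time slots suffice: time slot 1 → {Geology, Physics}; time slot 2 → {Logic, Algebra}; time slot 3 → {History}; time slot 4 → {Art}. No two conflicting exams share a time slot.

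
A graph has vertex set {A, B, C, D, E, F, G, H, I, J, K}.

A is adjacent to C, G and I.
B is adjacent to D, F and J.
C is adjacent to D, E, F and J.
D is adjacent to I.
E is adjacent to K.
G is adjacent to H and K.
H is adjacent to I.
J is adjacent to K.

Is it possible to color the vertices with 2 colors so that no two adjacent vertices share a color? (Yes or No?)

No

The cycle K-J-C-A-G-K has odd length 5, so it cannot be 2-colored; at least 3 colors are needed.
So 2 colors are not enough.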